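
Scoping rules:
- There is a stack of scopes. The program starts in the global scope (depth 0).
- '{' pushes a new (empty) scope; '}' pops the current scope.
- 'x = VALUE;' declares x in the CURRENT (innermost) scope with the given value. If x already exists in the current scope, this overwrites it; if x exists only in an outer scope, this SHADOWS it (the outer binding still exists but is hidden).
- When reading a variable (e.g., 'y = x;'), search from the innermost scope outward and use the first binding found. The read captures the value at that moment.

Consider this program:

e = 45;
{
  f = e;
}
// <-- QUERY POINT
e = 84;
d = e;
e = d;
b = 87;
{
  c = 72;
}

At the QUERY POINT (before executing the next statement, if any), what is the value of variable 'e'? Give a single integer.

Step 1: declare e=45 at depth 0
Step 2: enter scope (depth=1)
Step 3: declare f=(read e)=45 at depth 1
Step 4: exit scope (depth=0)
Visible at query point: e=45

Answer: 45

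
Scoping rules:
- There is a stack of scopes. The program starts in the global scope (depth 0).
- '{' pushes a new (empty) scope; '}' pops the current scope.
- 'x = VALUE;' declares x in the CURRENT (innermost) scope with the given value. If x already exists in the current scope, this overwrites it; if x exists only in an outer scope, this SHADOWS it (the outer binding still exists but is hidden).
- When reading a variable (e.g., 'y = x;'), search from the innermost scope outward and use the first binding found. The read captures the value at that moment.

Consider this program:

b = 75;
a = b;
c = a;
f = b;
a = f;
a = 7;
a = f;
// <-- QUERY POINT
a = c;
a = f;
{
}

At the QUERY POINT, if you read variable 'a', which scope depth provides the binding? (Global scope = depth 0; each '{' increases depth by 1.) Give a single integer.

Answer: 0

Derivation:
Step 1: declare b=75 at depth 0
Step 2: declare a=(read b)=75 at depth 0
Step 3: declare c=(read a)=75 at depth 0
Step 4: declare f=(read b)=75 at depth 0
Step 5: declare a=(read f)=75 at depth 0
Step 6: declare a=7 at depth 0
Step 7: declare a=(read f)=75 at depth 0
Visible at query point: a=75 b=75 c=75 f=75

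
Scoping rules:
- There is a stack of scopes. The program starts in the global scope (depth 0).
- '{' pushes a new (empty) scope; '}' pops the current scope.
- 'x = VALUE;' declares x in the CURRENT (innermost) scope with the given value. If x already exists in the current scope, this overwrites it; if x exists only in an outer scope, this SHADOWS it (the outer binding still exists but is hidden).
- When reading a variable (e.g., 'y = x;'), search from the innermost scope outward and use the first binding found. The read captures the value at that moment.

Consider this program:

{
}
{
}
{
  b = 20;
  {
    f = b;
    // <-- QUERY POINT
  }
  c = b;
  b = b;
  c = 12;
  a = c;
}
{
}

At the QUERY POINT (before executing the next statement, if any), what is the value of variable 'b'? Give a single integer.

Answer: 20

Derivation:
Step 1: enter scope (depth=1)
Step 2: exit scope (depth=0)
Step 3: enter scope (depth=1)
Step 4: exit scope (depth=0)
Step 5: enter scope (depth=1)
Step 6: declare b=20 at depth 1
Step 7: enter scope (depth=2)
Step 8: declare f=(read b)=20 at depth 2
Visible at query point: b=20 f=20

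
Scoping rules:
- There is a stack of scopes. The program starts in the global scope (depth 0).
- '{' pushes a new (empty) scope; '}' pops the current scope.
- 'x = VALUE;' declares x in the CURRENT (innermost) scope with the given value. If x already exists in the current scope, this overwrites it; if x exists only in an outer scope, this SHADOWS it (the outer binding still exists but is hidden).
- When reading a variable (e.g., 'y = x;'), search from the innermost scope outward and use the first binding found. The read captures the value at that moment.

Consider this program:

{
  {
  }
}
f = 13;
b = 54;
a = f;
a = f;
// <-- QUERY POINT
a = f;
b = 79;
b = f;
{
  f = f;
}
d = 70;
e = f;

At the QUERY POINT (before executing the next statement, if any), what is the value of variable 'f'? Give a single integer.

Step 1: enter scope (depth=1)
Step 2: enter scope (depth=2)
Step 3: exit scope (depth=1)
Step 4: exit scope (depth=0)
Step 5: declare f=13 at depth 0
Step 6: declare b=54 at depth 0
Step 7: declare a=(read f)=13 at depth 0
Step 8: declare a=(read f)=13 at depth 0
Visible at query point: a=13 b=54 f=13

Answer: 13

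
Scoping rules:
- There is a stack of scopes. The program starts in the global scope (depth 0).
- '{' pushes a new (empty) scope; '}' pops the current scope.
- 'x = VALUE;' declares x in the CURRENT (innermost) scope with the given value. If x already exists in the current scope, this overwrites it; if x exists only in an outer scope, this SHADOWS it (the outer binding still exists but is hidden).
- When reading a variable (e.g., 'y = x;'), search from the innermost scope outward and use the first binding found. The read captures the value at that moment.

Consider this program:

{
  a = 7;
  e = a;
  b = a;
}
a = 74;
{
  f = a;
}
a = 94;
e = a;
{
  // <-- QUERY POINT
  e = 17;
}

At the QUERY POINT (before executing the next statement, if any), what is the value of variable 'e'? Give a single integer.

Step 1: enter scope (depth=1)
Step 2: declare a=7 at depth 1
Step 3: declare e=(read a)=7 at depth 1
Step 4: declare b=(read a)=7 at depth 1
Step 5: exit scope (depth=0)
Step 6: declare a=74 at depth 0
Step 7: enter scope (depth=1)
Step 8: declare f=(read a)=74 at depth 1
Step 9: exit scope (depth=0)
Step 10: declare a=94 at depth 0
Step 11: declare e=(read a)=94 at depth 0
Step 12: enter scope (depth=1)
Visible at query point: a=94 e=94

Answer: 94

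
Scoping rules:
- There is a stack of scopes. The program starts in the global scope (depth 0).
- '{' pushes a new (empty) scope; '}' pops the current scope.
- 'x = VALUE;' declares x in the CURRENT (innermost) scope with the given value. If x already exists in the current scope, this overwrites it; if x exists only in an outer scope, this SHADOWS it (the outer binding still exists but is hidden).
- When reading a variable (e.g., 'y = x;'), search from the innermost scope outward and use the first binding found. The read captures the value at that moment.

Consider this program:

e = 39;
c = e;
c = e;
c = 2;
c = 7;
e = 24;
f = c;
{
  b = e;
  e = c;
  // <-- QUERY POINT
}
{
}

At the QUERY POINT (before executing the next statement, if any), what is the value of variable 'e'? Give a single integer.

Answer: 7

Derivation:
Step 1: declare e=39 at depth 0
Step 2: declare c=(read e)=39 at depth 0
Step 3: declare c=(read e)=39 at depth 0
Step 4: declare c=2 at depth 0
Step 5: declare c=7 at depth 0
Step 6: declare e=24 at depth 0
Step 7: declare f=(read c)=7 at depth 0
Step 8: enter scope (depth=1)
Step 9: declare b=(read e)=24 at depth 1
Step 10: declare e=(read c)=7 at depth 1
Visible at query point: b=24 c=7 e=7 f=7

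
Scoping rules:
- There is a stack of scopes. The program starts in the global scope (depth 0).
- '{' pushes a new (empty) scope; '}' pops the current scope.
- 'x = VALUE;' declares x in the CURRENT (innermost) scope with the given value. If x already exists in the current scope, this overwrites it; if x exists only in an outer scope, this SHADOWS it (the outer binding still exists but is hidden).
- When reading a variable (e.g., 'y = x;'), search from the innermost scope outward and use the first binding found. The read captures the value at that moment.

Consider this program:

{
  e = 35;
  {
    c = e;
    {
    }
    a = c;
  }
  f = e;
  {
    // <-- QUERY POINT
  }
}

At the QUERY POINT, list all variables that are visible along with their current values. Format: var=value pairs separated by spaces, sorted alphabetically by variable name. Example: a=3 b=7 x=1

Answer: e=35 f=35

Derivation:
Step 1: enter scope (depth=1)
Step 2: declare e=35 at depth 1
Step 3: enter scope (depth=2)
Step 4: declare c=(read e)=35 at depth 2
Step 5: enter scope (depth=3)
Step 6: exit scope (depth=2)
Step 7: declare a=(read c)=35 at depth 2
Step 8: exit scope (depth=1)
Step 9: declare f=(read e)=35 at depth 1
Step 10: enter scope (depth=2)
Visible at query point: e=35 f=35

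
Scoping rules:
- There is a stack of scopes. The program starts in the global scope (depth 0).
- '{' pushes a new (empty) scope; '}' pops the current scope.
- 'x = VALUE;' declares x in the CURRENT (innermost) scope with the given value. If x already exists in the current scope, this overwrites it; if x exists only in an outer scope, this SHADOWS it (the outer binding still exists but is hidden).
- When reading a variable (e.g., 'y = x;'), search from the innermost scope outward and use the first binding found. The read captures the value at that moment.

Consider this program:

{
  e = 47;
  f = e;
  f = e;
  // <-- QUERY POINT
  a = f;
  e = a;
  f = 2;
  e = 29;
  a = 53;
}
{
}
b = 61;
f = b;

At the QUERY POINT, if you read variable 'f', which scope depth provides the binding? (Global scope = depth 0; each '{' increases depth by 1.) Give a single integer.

Step 1: enter scope (depth=1)
Step 2: declare e=47 at depth 1
Step 3: declare f=(read e)=47 at depth 1
Step 4: declare f=(read e)=47 at depth 1
Visible at query point: e=47 f=47

Answer: 1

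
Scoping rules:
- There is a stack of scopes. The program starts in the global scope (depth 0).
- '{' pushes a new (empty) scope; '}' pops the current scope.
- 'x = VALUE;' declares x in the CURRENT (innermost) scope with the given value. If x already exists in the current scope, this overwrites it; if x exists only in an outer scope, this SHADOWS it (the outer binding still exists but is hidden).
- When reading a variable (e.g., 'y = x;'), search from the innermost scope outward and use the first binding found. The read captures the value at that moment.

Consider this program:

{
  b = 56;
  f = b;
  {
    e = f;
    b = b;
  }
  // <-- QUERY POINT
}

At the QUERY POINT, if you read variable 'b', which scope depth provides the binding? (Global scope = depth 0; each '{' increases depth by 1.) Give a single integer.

Answer: 1

Derivation:
Step 1: enter scope (depth=1)
Step 2: declare b=56 at depth 1
Step 3: declare f=(read b)=56 at depth 1
Step 4: enter scope (depth=2)
Step 5: declare e=(read f)=56 at depth 2
Step 6: declare b=(read b)=56 at depth 2
Step 7: exit scope (depth=1)
Visible at query point: b=56 f=56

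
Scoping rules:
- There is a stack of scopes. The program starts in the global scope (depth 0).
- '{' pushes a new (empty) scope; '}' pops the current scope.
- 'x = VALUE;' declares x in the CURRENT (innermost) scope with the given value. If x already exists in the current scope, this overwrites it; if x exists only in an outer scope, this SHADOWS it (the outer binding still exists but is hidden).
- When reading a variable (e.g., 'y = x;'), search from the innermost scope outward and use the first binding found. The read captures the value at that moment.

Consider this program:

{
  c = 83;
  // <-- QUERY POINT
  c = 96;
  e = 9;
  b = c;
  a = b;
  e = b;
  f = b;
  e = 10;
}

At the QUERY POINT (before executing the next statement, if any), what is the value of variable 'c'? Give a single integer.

Step 1: enter scope (depth=1)
Step 2: declare c=83 at depth 1
Visible at query point: c=83

Answer: 83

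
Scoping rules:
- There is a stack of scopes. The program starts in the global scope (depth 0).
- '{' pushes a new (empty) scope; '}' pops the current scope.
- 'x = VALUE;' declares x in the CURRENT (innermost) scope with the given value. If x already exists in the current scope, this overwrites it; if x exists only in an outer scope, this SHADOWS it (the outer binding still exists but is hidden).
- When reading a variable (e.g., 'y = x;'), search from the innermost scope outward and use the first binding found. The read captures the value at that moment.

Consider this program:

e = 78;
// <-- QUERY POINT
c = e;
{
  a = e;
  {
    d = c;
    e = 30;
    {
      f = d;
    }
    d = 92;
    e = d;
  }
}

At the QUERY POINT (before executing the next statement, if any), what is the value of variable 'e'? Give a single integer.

Answer: 78

Derivation:
Step 1: declare e=78 at depth 0
Visible at query point: e=78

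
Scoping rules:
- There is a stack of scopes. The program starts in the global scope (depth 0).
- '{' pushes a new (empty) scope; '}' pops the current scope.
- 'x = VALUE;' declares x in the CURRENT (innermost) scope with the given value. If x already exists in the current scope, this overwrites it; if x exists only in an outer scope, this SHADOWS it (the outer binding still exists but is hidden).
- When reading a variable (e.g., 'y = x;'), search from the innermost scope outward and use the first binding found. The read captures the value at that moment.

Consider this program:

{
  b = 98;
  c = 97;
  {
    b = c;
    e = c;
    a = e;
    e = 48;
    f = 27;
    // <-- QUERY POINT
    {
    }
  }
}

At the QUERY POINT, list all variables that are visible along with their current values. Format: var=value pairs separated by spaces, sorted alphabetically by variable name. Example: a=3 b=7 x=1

Step 1: enter scope (depth=1)
Step 2: declare b=98 at depth 1
Step 3: declare c=97 at depth 1
Step 4: enter scope (depth=2)
Step 5: declare b=(read c)=97 at depth 2
Step 6: declare e=(read c)=97 at depth 2
Step 7: declare a=(read e)=97 at depth 2
Step 8: declare e=48 at depth 2
Step 9: declare f=27 at depth 2
Visible at query point: a=97 b=97 c=97 e=48 f=27

Answer: a=97 b=97 c=97 e=48 f=27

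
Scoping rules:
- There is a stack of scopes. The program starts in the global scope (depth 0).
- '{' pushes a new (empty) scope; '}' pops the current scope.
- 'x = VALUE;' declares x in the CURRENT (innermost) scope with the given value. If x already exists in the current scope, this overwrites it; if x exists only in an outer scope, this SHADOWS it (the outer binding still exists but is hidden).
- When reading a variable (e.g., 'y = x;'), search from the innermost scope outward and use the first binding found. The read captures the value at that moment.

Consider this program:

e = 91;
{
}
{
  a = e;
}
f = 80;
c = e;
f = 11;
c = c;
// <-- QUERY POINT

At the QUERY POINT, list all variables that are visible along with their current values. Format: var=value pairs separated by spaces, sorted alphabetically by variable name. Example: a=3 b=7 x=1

Step 1: declare e=91 at depth 0
Step 2: enter scope (depth=1)
Step 3: exit scope (depth=0)
Step 4: enter scope (depth=1)
Step 5: declare a=(read e)=91 at depth 1
Step 6: exit scope (depth=0)
Step 7: declare f=80 at depth 0
Step 8: declare c=(read e)=91 at depth 0
Step 9: declare f=11 at depth 0
Step 10: declare c=(read c)=91 at depth 0
Visible at query point: c=91 e=91 f=11

Answer: c=91 e=91 f=11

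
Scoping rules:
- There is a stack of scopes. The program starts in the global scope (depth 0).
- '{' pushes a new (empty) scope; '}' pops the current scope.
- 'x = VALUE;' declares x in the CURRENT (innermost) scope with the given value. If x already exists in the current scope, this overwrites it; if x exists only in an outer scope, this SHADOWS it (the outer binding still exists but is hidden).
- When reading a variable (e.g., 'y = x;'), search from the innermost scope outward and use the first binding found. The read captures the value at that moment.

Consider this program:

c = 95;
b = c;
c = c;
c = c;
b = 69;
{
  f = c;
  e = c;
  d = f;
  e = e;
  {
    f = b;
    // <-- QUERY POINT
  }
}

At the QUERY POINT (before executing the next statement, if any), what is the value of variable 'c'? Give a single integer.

Step 1: declare c=95 at depth 0
Step 2: declare b=(read c)=95 at depth 0
Step 3: declare c=(read c)=95 at depth 0
Step 4: declare c=(read c)=95 at depth 0
Step 5: declare b=69 at depth 0
Step 6: enter scope (depth=1)
Step 7: declare f=(read c)=95 at depth 1
Step 8: declare e=(read c)=95 at depth 1
Step 9: declare d=(read f)=95 at depth 1
Step 10: declare e=(read e)=95 at depth 1
Step 11: enter scope (depth=2)
Step 12: declare f=(read b)=69 at depth 2
Visible at query point: b=69 c=95 d=95 e=95 f=69

Answer: 95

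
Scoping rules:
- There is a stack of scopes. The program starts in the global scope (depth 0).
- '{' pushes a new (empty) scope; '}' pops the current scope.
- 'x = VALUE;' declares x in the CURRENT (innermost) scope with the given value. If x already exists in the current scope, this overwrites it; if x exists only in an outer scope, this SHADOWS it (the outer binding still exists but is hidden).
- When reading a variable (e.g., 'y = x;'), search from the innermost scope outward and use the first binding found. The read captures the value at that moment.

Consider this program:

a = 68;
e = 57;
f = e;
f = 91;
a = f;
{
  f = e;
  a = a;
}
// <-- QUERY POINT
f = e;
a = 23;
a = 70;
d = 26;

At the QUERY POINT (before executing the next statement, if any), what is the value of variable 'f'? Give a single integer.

Answer: 91

Derivation:
Step 1: declare a=68 at depth 0
Step 2: declare e=57 at depth 0
Step 3: declare f=(read e)=57 at depth 0
Step 4: declare f=91 at depth 0
Step 5: declare a=(read f)=91 at depth 0
Step 6: enter scope (depth=1)
Step 7: declare f=(read e)=57 at depth 1
Step 8: declare a=(read a)=91 at depth 1
Step 9: exit scope (depth=0)
Visible at query point: a=91 e=57 f=91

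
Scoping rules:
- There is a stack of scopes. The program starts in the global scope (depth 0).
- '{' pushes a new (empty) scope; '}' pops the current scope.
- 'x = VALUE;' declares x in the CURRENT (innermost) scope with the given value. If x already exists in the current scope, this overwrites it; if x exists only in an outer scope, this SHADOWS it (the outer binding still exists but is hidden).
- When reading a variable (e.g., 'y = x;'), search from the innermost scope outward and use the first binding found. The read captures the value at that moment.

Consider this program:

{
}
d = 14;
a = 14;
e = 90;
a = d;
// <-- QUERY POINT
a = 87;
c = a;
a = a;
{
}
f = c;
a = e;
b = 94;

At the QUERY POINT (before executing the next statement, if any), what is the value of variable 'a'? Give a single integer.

Answer: 14

Derivation:
Step 1: enter scope (depth=1)
Step 2: exit scope (depth=0)
Step 3: declare d=14 at depth 0
Step 4: declare a=14 at depth 0
Step 5: declare e=90 at depth 0
Step 6: declare a=(read d)=14 at depth 0
Visible at query point: a=14 d=14 e=90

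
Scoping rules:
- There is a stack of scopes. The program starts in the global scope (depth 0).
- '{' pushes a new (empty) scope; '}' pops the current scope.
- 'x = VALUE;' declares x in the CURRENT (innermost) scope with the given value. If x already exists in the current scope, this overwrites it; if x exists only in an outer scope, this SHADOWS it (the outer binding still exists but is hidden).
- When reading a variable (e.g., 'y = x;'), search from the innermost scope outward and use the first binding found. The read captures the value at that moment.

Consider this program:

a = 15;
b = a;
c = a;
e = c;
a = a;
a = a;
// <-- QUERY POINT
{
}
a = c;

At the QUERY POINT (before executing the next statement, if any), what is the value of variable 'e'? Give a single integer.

Answer: 15

Derivation:
Step 1: declare a=15 at depth 0
Step 2: declare b=(read a)=15 at depth 0
Step 3: declare c=(read a)=15 at depth 0
Step 4: declare e=(read c)=15 at depth 0
Step 5: declare a=(read a)=15 at depth 0
Step 6: declare a=(read a)=15 at depth 0
Visible at query point: a=15 b=15 c=15 e=15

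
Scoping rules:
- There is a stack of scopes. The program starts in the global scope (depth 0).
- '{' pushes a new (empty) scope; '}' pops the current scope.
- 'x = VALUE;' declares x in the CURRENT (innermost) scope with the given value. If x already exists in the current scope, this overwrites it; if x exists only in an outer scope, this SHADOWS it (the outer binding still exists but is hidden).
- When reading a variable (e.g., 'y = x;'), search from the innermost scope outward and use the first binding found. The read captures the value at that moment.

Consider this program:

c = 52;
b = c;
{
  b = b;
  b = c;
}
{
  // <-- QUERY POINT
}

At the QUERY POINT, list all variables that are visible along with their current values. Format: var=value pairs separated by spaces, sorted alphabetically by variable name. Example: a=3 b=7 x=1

Step 1: declare c=52 at depth 0
Step 2: declare b=(read c)=52 at depth 0
Step 3: enter scope (depth=1)
Step 4: declare b=(read b)=52 at depth 1
Step 5: declare b=(read c)=52 at depth 1
Step 6: exit scope (depth=0)
Step 7: enter scope (depth=1)
Visible at query point: b=52 c=52

Answer: b=52 c=52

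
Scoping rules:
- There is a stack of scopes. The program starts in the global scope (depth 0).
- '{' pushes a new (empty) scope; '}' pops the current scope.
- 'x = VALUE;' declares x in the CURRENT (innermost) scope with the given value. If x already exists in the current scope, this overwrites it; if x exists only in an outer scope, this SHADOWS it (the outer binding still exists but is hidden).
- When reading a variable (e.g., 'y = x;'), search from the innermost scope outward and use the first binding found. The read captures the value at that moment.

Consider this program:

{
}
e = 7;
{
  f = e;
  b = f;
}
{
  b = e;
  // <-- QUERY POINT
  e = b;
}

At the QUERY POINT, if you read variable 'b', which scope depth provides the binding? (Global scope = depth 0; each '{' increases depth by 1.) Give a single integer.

Answer: 1

Derivation:
Step 1: enter scope (depth=1)
Step 2: exit scope (depth=0)
Step 3: declare e=7 at depth 0
Step 4: enter scope (depth=1)
Step 5: declare f=(read e)=7 at depth 1
Step 6: declare b=(read f)=7 at depth 1
Step 7: exit scope (depth=0)
Step 8: enter scope (depth=1)
Step 9: declare b=(read e)=7 at depth 1
Visible at query point: b=7 e=7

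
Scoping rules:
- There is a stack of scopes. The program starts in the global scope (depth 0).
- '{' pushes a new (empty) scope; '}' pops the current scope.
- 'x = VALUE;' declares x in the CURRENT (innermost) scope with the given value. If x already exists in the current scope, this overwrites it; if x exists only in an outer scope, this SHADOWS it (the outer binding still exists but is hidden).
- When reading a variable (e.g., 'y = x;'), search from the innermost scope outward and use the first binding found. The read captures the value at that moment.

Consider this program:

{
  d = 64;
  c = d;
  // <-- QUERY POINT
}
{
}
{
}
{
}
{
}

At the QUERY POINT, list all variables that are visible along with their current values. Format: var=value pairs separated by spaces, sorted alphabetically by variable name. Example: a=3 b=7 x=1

Answer: c=64 d=64

Derivation:
Step 1: enter scope (depth=1)
Step 2: declare d=64 at depth 1
Step 3: declare c=(read d)=64 at depth 1
Visible at query point: c=64 d=64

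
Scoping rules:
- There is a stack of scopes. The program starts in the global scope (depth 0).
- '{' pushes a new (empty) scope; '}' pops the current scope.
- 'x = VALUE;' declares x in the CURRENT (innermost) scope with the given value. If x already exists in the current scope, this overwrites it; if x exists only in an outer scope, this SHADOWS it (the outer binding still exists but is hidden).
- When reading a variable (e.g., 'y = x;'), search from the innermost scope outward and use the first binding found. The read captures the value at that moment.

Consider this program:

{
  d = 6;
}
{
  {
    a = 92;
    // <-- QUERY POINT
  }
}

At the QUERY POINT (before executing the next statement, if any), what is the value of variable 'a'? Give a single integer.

Step 1: enter scope (depth=1)
Step 2: declare d=6 at depth 1
Step 3: exit scope (depth=0)
Step 4: enter scope (depth=1)
Step 5: enter scope (depth=2)
Step 6: declare a=92 at depth 2
Visible at query point: a=92

Answer: 92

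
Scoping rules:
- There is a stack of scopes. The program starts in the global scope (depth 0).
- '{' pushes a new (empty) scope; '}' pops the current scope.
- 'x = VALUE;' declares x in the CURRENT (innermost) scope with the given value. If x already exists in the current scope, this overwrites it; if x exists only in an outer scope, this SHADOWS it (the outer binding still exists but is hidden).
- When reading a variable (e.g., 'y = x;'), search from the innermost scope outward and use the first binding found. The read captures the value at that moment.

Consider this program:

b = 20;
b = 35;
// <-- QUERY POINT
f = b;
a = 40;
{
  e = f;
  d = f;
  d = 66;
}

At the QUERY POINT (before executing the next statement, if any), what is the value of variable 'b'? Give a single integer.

Answer: 35

Derivation:
Step 1: declare b=20 at depth 0
Step 2: declare b=35 at depth 0
Visible at query point: b=35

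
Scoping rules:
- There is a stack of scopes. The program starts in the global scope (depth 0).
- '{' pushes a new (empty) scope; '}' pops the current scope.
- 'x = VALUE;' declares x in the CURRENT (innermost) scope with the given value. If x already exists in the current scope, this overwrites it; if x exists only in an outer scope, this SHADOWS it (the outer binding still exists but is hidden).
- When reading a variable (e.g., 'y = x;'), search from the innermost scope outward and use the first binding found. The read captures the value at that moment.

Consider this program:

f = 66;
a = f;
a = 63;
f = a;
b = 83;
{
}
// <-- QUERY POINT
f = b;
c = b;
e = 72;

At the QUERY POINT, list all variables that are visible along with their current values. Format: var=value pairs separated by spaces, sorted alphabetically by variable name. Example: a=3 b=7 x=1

Answer: a=63 b=83 f=63

Derivation:
Step 1: declare f=66 at depth 0
Step 2: declare a=(read f)=66 at depth 0
Step 3: declare a=63 at depth 0
Step 4: declare f=(read a)=63 at depth 0
Step 5: declare b=83 at depth 0
Step 6: enter scope (depth=1)
Step 7: exit scope (depth=0)
Visible at query point: a=63 b=83 f=63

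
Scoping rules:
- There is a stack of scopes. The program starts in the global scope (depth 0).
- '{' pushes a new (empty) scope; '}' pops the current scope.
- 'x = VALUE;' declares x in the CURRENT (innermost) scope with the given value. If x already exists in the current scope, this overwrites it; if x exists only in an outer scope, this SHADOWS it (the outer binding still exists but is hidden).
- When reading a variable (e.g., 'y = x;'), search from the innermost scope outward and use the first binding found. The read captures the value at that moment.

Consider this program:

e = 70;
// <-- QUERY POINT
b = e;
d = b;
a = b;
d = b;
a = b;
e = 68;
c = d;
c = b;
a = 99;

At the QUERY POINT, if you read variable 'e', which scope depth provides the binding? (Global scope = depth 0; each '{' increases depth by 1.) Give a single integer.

Answer: 0

Derivation:
Step 1: declare e=70 at depth 0
Visible at query point: e=70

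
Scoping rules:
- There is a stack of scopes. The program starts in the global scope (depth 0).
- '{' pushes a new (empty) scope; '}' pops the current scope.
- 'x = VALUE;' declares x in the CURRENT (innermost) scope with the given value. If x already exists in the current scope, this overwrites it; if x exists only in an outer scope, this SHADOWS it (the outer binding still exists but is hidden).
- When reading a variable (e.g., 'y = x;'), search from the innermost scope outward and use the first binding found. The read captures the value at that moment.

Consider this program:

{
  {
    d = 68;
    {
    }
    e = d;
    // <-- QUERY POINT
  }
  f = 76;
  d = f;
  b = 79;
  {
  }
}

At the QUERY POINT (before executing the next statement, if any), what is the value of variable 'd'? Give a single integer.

Step 1: enter scope (depth=1)
Step 2: enter scope (depth=2)
Step 3: declare d=68 at depth 2
Step 4: enter scope (depth=3)
Step 5: exit scope (depth=2)
Step 6: declare e=(read d)=68 at depth 2
Visible at query point: d=68 e=68

Answer: 68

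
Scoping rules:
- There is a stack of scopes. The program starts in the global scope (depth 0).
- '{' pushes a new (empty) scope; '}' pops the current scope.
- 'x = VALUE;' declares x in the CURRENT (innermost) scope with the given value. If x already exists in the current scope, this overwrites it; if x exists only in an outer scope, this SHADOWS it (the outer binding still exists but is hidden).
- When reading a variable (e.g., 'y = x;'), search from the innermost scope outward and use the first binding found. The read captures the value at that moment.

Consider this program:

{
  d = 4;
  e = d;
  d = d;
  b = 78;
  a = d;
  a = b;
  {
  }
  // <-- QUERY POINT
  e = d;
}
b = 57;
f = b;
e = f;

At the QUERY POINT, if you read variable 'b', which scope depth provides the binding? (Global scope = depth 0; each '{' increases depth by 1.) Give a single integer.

Answer: 1

Derivation:
Step 1: enter scope (depth=1)
Step 2: declare d=4 at depth 1
Step 3: declare e=(read d)=4 at depth 1
Step 4: declare d=(read d)=4 at depth 1
Step 5: declare b=78 at depth 1
Step 6: declare a=(read d)=4 at depth 1
Step 7: declare a=(read b)=78 at depth 1
Step 8: enter scope (depth=2)
Step 9: exit scope (depth=1)
Visible at query point: a=78 b=78 d=4 e=4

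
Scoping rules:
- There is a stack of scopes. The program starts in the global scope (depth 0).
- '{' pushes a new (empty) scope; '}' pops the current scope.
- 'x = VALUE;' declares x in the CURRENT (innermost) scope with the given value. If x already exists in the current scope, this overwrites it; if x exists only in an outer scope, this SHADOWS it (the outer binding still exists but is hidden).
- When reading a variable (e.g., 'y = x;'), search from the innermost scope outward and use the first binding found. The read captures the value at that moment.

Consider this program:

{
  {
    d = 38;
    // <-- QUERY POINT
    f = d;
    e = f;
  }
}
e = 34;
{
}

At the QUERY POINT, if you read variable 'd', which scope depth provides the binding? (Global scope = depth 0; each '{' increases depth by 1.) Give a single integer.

Answer: 2

Derivation:
Step 1: enter scope (depth=1)
Step 2: enter scope (depth=2)
Step 3: declare d=38 at depth 2
Visible at query point: d=38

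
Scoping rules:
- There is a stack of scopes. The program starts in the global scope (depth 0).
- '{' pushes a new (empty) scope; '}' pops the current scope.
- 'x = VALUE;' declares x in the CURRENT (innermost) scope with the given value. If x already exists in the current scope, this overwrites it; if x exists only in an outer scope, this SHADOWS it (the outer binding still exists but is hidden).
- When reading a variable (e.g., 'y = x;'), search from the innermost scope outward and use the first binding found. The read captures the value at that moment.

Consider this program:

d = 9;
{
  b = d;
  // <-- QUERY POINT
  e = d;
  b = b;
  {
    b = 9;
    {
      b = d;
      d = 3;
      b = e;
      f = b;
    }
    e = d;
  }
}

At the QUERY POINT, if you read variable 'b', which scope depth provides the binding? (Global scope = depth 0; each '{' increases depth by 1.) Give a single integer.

Step 1: declare d=9 at depth 0
Step 2: enter scope (depth=1)
Step 3: declare b=(read d)=9 at depth 1
Visible at query point: b=9 d=9

Answer: 1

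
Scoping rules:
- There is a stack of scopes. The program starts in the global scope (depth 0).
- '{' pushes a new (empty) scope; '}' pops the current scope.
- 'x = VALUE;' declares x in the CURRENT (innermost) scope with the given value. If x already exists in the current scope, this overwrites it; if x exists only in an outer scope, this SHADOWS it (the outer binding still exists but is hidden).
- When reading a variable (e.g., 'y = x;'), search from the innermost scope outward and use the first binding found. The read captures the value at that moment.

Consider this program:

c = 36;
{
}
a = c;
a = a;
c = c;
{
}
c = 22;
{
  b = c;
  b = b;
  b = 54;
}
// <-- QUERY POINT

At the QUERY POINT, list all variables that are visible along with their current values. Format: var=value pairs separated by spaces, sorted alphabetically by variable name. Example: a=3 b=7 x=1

Answer: a=36 c=22

Derivation:
Step 1: declare c=36 at depth 0
Step 2: enter scope (depth=1)
Step 3: exit scope (depth=0)
Step 4: declare a=(read c)=36 at depth 0
Step 5: declare a=(read a)=36 at depth 0
Step 6: declare c=(read c)=36 at depth 0
Step 7: enter scope (depth=1)
Step 8: exit scope (depth=0)
Step 9: declare c=22 at depth 0
Step 10: enter scope (depth=1)
Step 11: declare b=(read c)=22 at depth 1
Step 12: declare b=(read b)=22 at depth 1
Step 13: declare b=54 at depth 1
Step 14: exit scope (depth=0)
Visible at query point: a=36 c=22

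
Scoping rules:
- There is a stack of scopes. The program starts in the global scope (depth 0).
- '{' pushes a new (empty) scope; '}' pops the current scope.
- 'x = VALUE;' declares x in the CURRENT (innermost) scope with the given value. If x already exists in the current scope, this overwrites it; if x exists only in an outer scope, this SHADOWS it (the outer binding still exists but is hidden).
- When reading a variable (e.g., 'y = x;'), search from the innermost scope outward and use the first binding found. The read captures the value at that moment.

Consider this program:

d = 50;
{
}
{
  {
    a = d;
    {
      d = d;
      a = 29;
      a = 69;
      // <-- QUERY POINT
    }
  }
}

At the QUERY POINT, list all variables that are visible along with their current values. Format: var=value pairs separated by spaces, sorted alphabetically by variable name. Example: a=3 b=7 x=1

Step 1: declare d=50 at depth 0
Step 2: enter scope (depth=1)
Step 3: exit scope (depth=0)
Step 4: enter scope (depth=1)
Step 5: enter scope (depth=2)
Step 6: declare a=(read d)=50 at depth 2
Step 7: enter scope (depth=3)
Step 8: declare d=(read d)=50 at depth 3
Step 9: declare a=29 at depth 3
Step 10: declare a=69 at depth 3
Visible at query point: a=69 d=50

Answer: a=69 d=50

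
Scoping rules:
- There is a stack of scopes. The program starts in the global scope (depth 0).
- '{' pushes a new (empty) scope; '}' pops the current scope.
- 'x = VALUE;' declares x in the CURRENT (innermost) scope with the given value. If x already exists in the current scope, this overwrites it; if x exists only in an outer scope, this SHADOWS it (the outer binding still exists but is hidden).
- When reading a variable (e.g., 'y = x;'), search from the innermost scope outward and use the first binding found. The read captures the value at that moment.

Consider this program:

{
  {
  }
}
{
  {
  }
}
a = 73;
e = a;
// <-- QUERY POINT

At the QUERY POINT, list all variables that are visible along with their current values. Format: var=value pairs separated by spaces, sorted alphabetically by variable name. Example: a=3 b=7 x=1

Step 1: enter scope (depth=1)
Step 2: enter scope (depth=2)
Step 3: exit scope (depth=1)
Step 4: exit scope (depth=0)
Step 5: enter scope (depth=1)
Step 6: enter scope (depth=2)
Step 7: exit scope (depth=1)
Step 8: exit scope (depth=0)
Step 9: declare a=73 at depth 0
Step 10: declare e=(read a)=73 at depth 0
Visible at query point: a=73 e=73

Answer: a=73 e=73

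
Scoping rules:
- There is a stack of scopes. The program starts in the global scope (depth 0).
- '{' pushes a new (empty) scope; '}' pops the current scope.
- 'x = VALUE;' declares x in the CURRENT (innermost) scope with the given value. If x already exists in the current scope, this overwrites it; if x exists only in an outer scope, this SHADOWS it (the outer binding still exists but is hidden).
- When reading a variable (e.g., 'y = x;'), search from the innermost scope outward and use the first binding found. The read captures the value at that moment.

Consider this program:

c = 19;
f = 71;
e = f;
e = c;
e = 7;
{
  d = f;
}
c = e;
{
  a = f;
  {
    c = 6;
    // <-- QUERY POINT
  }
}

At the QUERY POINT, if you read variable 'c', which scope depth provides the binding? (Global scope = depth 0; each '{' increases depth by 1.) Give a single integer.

Step 1: declare c=19 at depth 0
Step 2: declare f=71 at depth 0
Step 3: declare e=(read f)=71 at depth 0
Step 4: declare e=(read c)=19 at depth 0
Step 5: declare e=7 at depth 0
Step 6: enter scope (depth=1)
Step 7: declare d=(read f)=71 at depth 1
Step 8: exit scope (depth=0)
Step 9: declare c=(read e)=7 at depth 0
Step 10: enter scope (depth=1)
Step 11: declare a=(read f)=71 at depth 1
Step 12: enter scope (depth=2)
Step 13: declare c=6 at depth 2
Visible at query point: a=71 c=6 e=7 f=71

Answer: 2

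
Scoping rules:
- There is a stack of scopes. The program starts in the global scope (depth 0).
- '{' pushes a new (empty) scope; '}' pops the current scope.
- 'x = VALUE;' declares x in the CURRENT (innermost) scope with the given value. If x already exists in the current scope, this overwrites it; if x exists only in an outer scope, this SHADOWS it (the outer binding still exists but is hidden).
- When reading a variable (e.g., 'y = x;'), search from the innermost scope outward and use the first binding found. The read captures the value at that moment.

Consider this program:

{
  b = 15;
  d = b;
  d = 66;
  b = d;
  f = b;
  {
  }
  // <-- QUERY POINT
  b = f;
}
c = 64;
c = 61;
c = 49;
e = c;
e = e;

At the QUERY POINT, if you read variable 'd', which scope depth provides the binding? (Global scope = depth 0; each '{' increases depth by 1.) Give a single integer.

Answer: 1

Derivation:
Step 1: enter scope (depth=1)
Step 2: declare b=15 at depth 1
Step 3: declare d=(read b)=15 at depth 1
Step 4: declare d=66 at depth 1
Step 5: declare b=(read d)=66 at depth 1
Step 6: declare f=(read b)=66 at depth 1
Step 7: enter scope (depth=2)
Step 8: exit scope (depth=1)
Visible at query point: b=66 d=66 f=66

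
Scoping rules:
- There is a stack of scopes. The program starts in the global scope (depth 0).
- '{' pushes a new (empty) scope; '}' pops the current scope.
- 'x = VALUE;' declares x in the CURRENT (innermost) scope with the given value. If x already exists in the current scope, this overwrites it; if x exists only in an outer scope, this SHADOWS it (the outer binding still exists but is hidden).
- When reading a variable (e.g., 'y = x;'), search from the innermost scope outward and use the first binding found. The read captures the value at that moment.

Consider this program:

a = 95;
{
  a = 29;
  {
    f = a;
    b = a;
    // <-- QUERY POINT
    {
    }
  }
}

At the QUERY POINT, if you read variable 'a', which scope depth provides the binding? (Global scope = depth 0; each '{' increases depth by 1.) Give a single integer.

Answer: 1

Derivation:
Step 1: declare a=95 at depth 0
Step 2: enter scope (depth=1)
Step 3: declare a=29 at depth 1
Step 4: enter scope (depth=2)
Step 5: declare f=(read a)=29 at depth 2
Step 6: declare b=(read a)=29 at depth 2
Visible at query point: a=29 b=29 f=29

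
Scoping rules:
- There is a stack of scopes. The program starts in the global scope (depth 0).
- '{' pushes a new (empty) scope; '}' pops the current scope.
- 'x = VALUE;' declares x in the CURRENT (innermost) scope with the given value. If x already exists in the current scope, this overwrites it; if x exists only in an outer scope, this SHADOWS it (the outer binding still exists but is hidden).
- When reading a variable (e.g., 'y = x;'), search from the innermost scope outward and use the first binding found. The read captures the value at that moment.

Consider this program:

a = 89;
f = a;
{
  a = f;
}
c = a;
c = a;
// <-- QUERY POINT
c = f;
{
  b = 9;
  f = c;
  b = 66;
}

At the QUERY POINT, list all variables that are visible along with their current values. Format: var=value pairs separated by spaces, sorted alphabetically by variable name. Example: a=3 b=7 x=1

Answer: a=89 c=89 f=89

Derivation:
Step 1: declare a=89 at depth 0
Step 2: declare f=(read a)=89 at depth 0
Step 3: enter scope (depth=1)
Step 4: declare a=(read f)=89 at depth 1
Step 5: exit scope (depth=0)
Step 6: declare c=(read a)=89 at depth 0
Step 7: declare c=(read a)=89 at depth 0
Visible at query point: a=89 c=89 f=89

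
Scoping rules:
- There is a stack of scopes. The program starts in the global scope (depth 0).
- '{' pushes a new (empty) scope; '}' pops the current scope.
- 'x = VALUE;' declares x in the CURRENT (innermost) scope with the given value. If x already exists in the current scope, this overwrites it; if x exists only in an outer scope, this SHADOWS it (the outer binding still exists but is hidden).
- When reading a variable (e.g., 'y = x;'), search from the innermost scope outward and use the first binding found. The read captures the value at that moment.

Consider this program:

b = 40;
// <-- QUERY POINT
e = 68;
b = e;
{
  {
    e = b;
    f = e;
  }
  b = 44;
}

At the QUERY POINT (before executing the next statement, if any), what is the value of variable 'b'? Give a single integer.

Step 1: declare b=40 at depth 0
Visible at query point: b=40

Answer: 40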